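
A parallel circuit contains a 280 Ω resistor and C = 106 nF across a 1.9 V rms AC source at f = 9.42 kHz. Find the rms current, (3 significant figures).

ω = 2πf = 59190 rad/s
X_C = 1/(ωC) = 159 Ω
Parallel: admittances add. Y = 1/R + jωC
Y = (0.00357 + j0.00627) S
|Y| = 0.00722 S → |Z| = 1/|Y| = 139 Ω, ∠Z = −∠Y = -60.3°
I = V/|Z| = 1.9/139 = 13.7 mA

13.7 mA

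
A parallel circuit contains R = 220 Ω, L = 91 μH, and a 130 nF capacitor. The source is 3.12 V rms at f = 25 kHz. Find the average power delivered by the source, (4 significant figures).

44.25 mW

ω = 2πf = 157100 rad/s
X_L = ωL = 14.29 Ω
X_C = 1/(ωC) = 48.97 Ω
Parallel: admittances add. Y = 1/R + 1/(jωL) + jωC
Y = (0.004545 − j0.04954) S
|Y| = 0.04975 S → |Z| = 1/|Y| = 20.10 Ω, ∠Z = −∠Y = 84.76°
I = V/|Z| = 155.2 mA
P = VI cos φ = 3.12 × 0.1552 × cos(84.76°) = 44.25 mW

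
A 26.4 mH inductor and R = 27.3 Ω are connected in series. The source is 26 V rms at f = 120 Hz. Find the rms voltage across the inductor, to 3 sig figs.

15.3 V

ω = 2πf = 754.0 rad/s
X_L = ωL = 19.9 Ω
Z = 27.3 + j19.9 Ω
|Z| = √(27.3² + 19.9²) = 33.8 Ω
I = V/|Z| = 770 mA
V_L = I·|Z_L| = 0.770 × 19.9 = 15.3 V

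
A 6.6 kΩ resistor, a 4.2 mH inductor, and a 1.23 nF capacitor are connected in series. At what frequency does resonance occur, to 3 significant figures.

70.0 kHz

ω₀ = 1/√(LC) = 1/√(0.0042 × 1.23e-09) = 440000 rad/s
f₀ = ω₀/(2π) = 70.0 kHz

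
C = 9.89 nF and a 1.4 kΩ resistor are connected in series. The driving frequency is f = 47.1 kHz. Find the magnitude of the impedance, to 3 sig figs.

ω = 2πf = 295900 rad/s
X_C = 1/(ωC) = 342 Ω
Z = 1400 − j342 Ω
|Z| = √(1400² + 342²) = 1440 Ω

1440 Ω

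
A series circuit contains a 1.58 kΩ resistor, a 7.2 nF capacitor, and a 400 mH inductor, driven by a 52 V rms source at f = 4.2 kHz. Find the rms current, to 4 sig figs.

ω = 2πf = 26390 rad/s
X_L = ωL = 10560 Ω
X_C = 1/(ωC) = 5263 Ω
Net reactance X = X_L − X_C = 5293 Ω
Z = 1580 + j5293 Ω
|Z| = √(1580² + 5293²) = 5523 Ω
I = V/|Z| = 52/5523 = 9.414 mA

9.414 mA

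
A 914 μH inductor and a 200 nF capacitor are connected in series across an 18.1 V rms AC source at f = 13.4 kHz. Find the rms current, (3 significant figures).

1.03 A

ω = 2πf = 84190 rad/s
X_L = ωL = 77.0 Ω
X_C = 1/(ωC) = 59.4 Ω
Net reactance X = X_L − X_C = 17.6 Ω
Z = j17.6 Ω
|Z| = √(0² + 17.6²) = 17.6 Ω
I = V/|Z| = 18.1/17.6 = 1.03 A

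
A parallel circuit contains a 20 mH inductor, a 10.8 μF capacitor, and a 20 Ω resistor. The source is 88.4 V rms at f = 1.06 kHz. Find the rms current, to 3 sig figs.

7.21 A

ω = 2πf = 6660 rad/s
X_L = ωL = 133 Ω
X_C = 1/(ωC) = 13.9 Ω
Parallel: admittances add. Y = 1/R + 1/(jωL) + jωC
Y = (0.0500 + j0.0644) S
|Y| = 0.0815 S → |Z| = 1/|Y| = 12.3 Ω, ∠Z = −∠Y = -52.2°
I = V/|Z| = 88.4/12.3 = 7.21 A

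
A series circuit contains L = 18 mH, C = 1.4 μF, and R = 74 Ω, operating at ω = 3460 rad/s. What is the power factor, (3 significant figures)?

X_L = ωL = 62.3 Ω
X_C = 1/(ωC) = 206 Ω
Net reactance X = X_L − X_C = -144 Ω
Z = 74.0 − j144 Ω
|Z| = √(74.0² + 144²) = 162 Ω
∠Z = arctan(-144/74.0) = -62.8°
cos φ = cos(-62.8°) = 0.457

0.457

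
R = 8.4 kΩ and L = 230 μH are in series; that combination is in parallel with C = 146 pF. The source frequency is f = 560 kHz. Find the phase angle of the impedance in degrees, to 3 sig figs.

-76.8°

ω = 2πf = 3.519e+06 rad/s
X_L = ωL = 809 Ω
X_C = 1/(ωC) = 1950 Ω
Branch 1 (R+jX_L): Z₁ = 8400 + j809 Ω, |Z₁| = 8440 Ω
Branch 2 (−jX_C): Z₂ = −j1950 Ω
Parallel: Z = Z₁Z₂/(Z₁+Z₂), |Z| = 1940 Ω, ∠Z = -76.8°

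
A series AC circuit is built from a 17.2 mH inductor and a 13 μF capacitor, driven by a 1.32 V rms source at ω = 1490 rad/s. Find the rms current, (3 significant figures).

50.8 mA

X_L = ωL = 25.6 Ω
X_C = 1/(ωC) = 51.6 Ω
Net reactance X = X_L − X_C = -26.0 Ω
Z = − j26.0 Ω
|Z| = √(0² + 26.0²) = 26.0 Ω
I = V/|Z| = 1.32/26.0 = 50.8 mA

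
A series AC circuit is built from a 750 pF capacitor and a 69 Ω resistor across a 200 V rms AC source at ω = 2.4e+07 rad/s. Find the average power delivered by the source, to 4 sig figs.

X_C = 1/(ωC) = 55.56 Ω
Z = 69.00 − j55.56 Ω
|Z| = √(69.00² + 55.56²) = 88.59 Ω
∠Z = arctan(-55.56/69.00) = -38.84°
I = V/|Z| = 2.258 A
P = VI cos φ = 200 × 2.258 × cos(-38.84°) = 351.7 W

351.7 W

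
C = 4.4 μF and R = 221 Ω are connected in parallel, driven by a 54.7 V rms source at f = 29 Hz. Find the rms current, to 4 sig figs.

251.4 mA

ω = 2πf = 182.2 rad/s
X_C = 1/(ωC) = 1247 Ω
Parallel: admittances add. Y = 1/R + jωC
Y = (0.004525 + j0.0008017) S
|Y| = 0.004595 S → |Z| = 1/|Y| = 217.6 Ω, ∠Z = −∠Y = -10.05°
I = V/|Z| = 54.7/217.6 = 251.4 mA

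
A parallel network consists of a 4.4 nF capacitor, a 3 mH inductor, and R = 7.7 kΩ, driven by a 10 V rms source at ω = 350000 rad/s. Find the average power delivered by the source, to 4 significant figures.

X_L = ωL = 1050 Ω
X_C = 1/(ωC) = 649.4 Ω
Parallel: admittances add. Y = 1/R + 1/(jωL) + jωC
Y = (0.0001299 + j0.0005876) S
|Y| = 0.0006018 S → |Z| = 1/|Y| = 1662 Ω, ∠Z = −∠Y = -77.54°
I = V/|Z| = 6.018 mA
P = VI cos φ = 10 × 0.006018 × cos(-77.54°) = 12.99 mW

12.99 mW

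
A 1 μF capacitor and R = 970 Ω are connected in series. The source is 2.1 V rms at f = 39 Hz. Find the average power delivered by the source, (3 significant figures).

ω = 2πf = 245.0 rad/s
X_C = 1/(ωC) = 4080 Ω
Z = 970 − j4080 Ω
|Z| = √(970² + 4080²) = 4190 Ω
∠Z = arctan(-4080/970) = -76.6°
I = V/|Z| = 501 μA
P = VI cos φ = 2.1 × 0.000501 × cos(-76.6°) = 243 μW

243 μW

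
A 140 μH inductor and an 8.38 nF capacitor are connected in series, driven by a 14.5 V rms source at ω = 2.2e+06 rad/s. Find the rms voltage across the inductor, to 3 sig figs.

17.6 V

X_L = ωL = 308 Ω
X_C = 1/(ωC) = 54.2 Ω
Net reactance X = X_L − X_C = 254 Ω
Z = j254 Ω
|Z| = √(0² + 254²) = 254 Ω
I = V/|Z| = 57.1 mA
V_L = I·|Z_L| = 0.0571 × 308 = 17.6 V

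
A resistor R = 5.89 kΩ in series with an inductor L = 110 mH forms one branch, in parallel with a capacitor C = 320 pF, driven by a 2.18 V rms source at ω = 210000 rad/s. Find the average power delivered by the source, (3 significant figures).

X_L = ωL = 23100 Ω
X_C = 1/(ωC) = 14900 Ω
Branch 1 (R+jX_L): Z₁ = 5890 + j23100 Ω, |Z₁| = 23800 Ω
Branch 2 (−jX_C): Z₂ = −j14900 Ω
Parallel: Z = Z₁Z₂/(Z₁+Z₂), |Z| = 35100 Ω, ∠Z = -68.7°
I = V/|Z| = 62.1 μA
P = VI cos φ = 2.18 × 6.21e-05 × cos(-68.7°) = 49.3 μW

49.3 μW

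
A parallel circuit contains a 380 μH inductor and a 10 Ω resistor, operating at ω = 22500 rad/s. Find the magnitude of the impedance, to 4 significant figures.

6.499 Ω

X_L = ωL = 8.550 Ω
Parallel: admittances add. Y = 1/R + 1/(jωL)
Y = (0.1000 − j0.1170) S
|Y| = 0.1539 S → |Z| = 1/|Y| = 6.499 Ω, ∠Z = −∠Y = 49.47°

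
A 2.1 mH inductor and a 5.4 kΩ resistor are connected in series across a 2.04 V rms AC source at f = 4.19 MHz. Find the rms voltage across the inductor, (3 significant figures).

ω = 2πf = 2.633e+07 rad/s
X_L = ωL = 55300 Ω
Z = 5400 + j55300 Ω
|Z| = √(5400² + 55300²) = 55500 Ω
I = V/|Z| = 36.7 μA
V_L = I·|Z_L| = 3.67e-05 × 55300 = 2.03 V

2.03 V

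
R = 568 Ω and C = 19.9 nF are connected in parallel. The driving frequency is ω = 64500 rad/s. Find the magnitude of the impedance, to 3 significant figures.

459 Ω

X_C = 1/(ωC) = 779 Ω
Parallel: admittances add. Y = 1/R + jωC
Y = (0.00176 + j0.00128) S
|Y| = 0.00218 S → |Z| = 1/|Y| = 459 Ω, ∠Z = −∠Y = -36.1°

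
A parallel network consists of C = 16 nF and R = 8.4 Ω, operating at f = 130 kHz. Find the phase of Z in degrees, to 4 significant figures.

ω = 2πf = 816800 rad/s
X_C = 1/(ωC) = 76.52 Ω
Parallel: admittances add. Y = 1/R + jωC
Y = (0.1190 + j0.01307) S
|Y| = 0.1198 S → |Z| = 1/|Y| = 8.350 Ω, ∠Z = −∠Y = -6.265°

-6.265°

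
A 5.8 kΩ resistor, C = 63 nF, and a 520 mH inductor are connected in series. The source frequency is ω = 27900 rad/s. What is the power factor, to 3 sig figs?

0.384

X_L = ωL = 14500 Ω
X_C = 1/(ωC) = 569 Ω
Net reactance X = X_L − X_C = 13900 Ω
Z = 5800 + j13900 Ω
|Z| = √(5800² + 13900²) = 15100 Ω
∠Z = arctan(13900/5800) = 67.4°
cos φ = cos(67.4°) = 0.384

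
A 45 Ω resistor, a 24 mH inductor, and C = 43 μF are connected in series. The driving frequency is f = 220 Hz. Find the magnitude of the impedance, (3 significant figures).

ω = 2πf = 1382 rad/s
X_L = ωL = 33.2 Ω
X_C = 1/(ωC) = 16.8 Ω
Net reactance X = X_L − X_C = 16.4 Ω
Z = 45.0 + j16.4 Ω
|Z| = √(45.0² + 16.4²) = 47.9 Ω

47.9 Ω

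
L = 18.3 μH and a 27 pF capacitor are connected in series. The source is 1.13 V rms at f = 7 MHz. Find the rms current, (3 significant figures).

30.4 mA

ω = 2πf = 4.398e+07 rad/s
X_L = ωL = 805 Ω
X_C = 1/(ωC) = 842 Ω
Net reactance X = X_L − X_C = -37.2 Ω
Z = − j37.2 Ω
|Z| = √(0² + 37.2²) = 37.2 Ω
I = V/|Z| = 1.13/37.2 = 30.4 mA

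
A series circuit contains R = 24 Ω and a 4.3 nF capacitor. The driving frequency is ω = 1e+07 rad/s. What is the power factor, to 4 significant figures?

0.7182

X_C = 1/(ωC) = 23.26 Ω
Z = 24.00 − j23.26 Ω
|Z| = √(24.00² + 23.26²) = 33.42 Ω
∠Z = arctan(-23.26/24.00) = -44.10°
cos φ = cos(-44.10°) = 0.7182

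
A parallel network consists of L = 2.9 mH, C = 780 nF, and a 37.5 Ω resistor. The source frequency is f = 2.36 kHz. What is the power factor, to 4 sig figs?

ω = 2πf = 14830 rad/s
X_L = ωL = 43.00 Ω
X_C = 1/(ωC) = 86.46 Ω
Parallel: admittances add. Y = 1/R + 1/(jωL) + jωC
Y = (0.02667 − j0.01169) S
|Y| = 0.02912 S → |Z| = 1/|Y| = 34.35 Ω, ∠Z = −∠Y = 23.67°
cos φ = cos(23.67°) = 0.9159

0.9159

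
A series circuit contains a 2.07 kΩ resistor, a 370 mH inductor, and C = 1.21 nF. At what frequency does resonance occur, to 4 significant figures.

7.522 kHz

ω₀ = 1/√(LC) = 1/√(0.37 × 1.21e-09) = 47260 rad/s
f₀ = ω₀/(2π) = 7.522 kHz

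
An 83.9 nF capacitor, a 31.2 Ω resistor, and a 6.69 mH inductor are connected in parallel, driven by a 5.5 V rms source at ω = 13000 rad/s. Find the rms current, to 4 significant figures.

185.3 mA

X_L = ωL = 86.97 Ω
X_C = 1/(ωC) = 916.8 Ω
Parallel: admittances add. Y = 1/R + 1/(jωL) + jωC
Y = (0.03205 − j0.01041) S
|Y| = 0.03370 S → |Z| = 1/|Y| = 29.67 Ω, ∠Z = −∠Y = 17.99°
I = V/|Z| = 5.5/29.67 = 185.3 mA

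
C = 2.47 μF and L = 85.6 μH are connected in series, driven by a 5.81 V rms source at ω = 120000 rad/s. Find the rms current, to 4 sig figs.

X_L = ωL = 10.27 Ω
X_C = 1/(ωC) = 3.374 Ω
Net reactance X = X_L − X_C = 6.898 Ω
Z = j6.898 Ω
|Z| = √(0² + 6.898²) = 6.898 Ω
I = V/|Z| = 5.81/6.898 = 842.3 mA

842.3 mA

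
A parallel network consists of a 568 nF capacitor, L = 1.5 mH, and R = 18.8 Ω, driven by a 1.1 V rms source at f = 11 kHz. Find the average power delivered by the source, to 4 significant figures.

ω = 2πf = 69120 rad/s
X_L = ωL = 103.7 Ω
X_C = 1/(ωC) = 25.47 Ω
Parallel: admittances add. Y = 1/R + 1/(jωL) + jωC
Y = (0.05319 + j0.02961) S
|Y| = 0.06088 S → |Z| = 1/|Y| = 16.43 Ω, ∠Z = −∠Y = -29.10°
I = V/|Z| = 66.97 mA
P = VI cos φ = 1.1 × 0.06697 × cos(-29.10°) = 64.36 mW

64.36 mW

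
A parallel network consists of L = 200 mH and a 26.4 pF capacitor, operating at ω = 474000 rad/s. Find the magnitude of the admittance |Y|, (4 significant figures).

1.965 μS

X_L = ωL = 94800 Ω
X_C = 1/(ωC) = 79910 Ω
Parallel: admittances add. Y = 1/(jωL) + jωC
Y = (0 + j1.965e-06) S
|Y| = 1.965e-06 S → |Z| = 1/|Y| = 508900 Ω, ∠Z = −∠Y = -90.00°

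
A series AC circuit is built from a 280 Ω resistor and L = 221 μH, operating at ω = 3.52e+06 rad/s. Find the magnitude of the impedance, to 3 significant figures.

X_L = ωL = 778 Ω
Z = 280 + j778 Ω
|Z| = √(280² + 778²) = 827 Ω

827 Ω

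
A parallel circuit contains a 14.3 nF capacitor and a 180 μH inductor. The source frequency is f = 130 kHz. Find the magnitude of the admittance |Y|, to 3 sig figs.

ω = 2πf = 816800 rad/s
X_L = ωL = 147 Ω
X_C = 1/(ωC) = 85.6 Ω
Parallel: admittances add. Y = 1/(jωL) + jωC
Y = (0 + j0.00488) S
|Y| = 0.00488 S → |Z| = 1/|Y| = 205 Ω, ∠Z = −∠Y = -90.0°

4.88 mS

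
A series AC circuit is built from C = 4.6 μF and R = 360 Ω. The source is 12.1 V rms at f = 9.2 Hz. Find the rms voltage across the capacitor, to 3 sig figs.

ω = 2πf = 57.81 rad/s
X_C = 1/(ωC) = 3760 Ω
Z = 360 − j3760 Ω
|Z| = √(360² + 3760²) = 3780 Ω
I = V/|Z| = 3.20 mA
V_C = I·|Z_C| = 0.00320 × 3760 = 12.0 V

12.0 V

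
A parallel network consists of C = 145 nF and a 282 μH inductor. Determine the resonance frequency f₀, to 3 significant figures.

ω₀ = 1/√(LC) = 1/√(0.000282 × 1.45e-07) = 156400 rad/s
f₀ = ω₀/(2π) = 24.9 kHz

24.9 kHz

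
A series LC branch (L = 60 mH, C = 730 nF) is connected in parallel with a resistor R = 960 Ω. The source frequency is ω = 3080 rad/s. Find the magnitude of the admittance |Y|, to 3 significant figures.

3.99 mS

X_L = ωL = 185 Ω
X_C = 1/(ωC) = 445 Ω
Branch 1: Z₁ = R = 960 Ω
Branch 2 (series LC): Z₂ = j(X_L − X_C) = −j260 Ω
Parallel: Z = Z₁Z₂/(Z₁+Z₂), |Z| = 251 Ω, ∠Z = -74.8°
|Y| = 1/|Z| = 3.99 mS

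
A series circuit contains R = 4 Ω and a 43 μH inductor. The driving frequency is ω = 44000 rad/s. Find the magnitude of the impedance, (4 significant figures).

X_L = ωL = 1.892 Ω
Z = 4.000 + j1.892 Ω
|Z| = √(4.000² + 1.892²) = 4.425 Ω

4.425 Ω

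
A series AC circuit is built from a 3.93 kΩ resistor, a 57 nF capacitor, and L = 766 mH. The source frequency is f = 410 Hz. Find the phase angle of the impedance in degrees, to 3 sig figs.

-50.9°

ω = 2πf = 2576 rad/s
X_L = ωL = 1970 Ω
X_C = 1/(ωC) = 6810 Ω
Net reactance X = X_L − X_C = -4840 Ω
Z = 3930 − j4840 Ω
|Z| = √(3930² + 4840²) = 6230 Ω
∠Z = arctan(-4840/3930) = -50.9°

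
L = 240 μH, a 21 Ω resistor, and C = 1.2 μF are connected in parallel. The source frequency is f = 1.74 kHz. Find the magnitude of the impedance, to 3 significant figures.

2.69 Ω

ω = 2πf = 10930 rad/s
X_L = ωL = 2.62 Ω
X_C = 1/(ωC) = 76.2 Ω
Parallel: admittances add. Y = 1/R + 1/(jωL) + jωC
Y = (0.0476 − j0.368) S
|Y| = 0.371 S → |Z| = 1/|Y| = 2.69 Ω, ∠Z = −∠Y = 82.6°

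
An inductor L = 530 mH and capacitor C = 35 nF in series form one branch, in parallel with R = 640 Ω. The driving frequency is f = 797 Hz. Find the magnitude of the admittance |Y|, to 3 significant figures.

1.60 mS

ω = 2πf = 5008 rad/s
X_L = ωL = 2650 Ω
X_C = 1/(ωC) = 5710 Ω
Branch 1: Z₁ = R = 640 Ω
Branch 2 (series LC): Z₂ = j(X_L − X_C) = −j3050 Ω
Parallel: Z = Z₁Z₂/(Z₁+Z₂), |Z| = 626 Ω, ∠Z = -11.8°
|Y| = 1/|Z| = 1.60 mS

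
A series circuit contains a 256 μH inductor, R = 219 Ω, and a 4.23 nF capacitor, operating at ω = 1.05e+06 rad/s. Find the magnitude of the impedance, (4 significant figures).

223.3 Ω

X_L = ωL = 268.8 Ω
X_C = 1/(ωC) = 225.1 Ω
Net reactance X = X_L − X_C = 43.65 Ω
Z = 219.0 + j43.65 Ω
|Z| = √(219.0² + 43.65²) = 223.3 Ω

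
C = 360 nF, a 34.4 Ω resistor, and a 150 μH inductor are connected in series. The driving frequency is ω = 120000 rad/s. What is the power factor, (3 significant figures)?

0.989

X_L = ωL = 18.0 Ω
X_C = 1/(ωC) = 23.1 Ω
Net reactance X = X_L − X_C = -5.15 Ω
Z = 34.4 − j5.15 Ω
|Z| = √(34.4² + 5.15²) = 34.8 Ω
∠Z = arctan(-5.15/34.4) = -8.51°
cos φ = cos(-8.51°) = 0.989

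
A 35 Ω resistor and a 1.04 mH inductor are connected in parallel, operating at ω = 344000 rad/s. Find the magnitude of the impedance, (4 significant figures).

34.83 Ω

X_L = ωL = 357.8 Ω
Parallel: admittances add. Y = 1/R + 1/(jωL)
Y = (0.02857 − j0.002795) S
|Y| = 0.02871 S → |Z| = 1/|Y| = 34.83 Ω, ∠Z = −∠Y = 5.588°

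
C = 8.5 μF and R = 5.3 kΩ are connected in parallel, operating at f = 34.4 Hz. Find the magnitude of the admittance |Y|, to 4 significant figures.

1.847 mS

ω = 2πf = 216.1 rad/s
X_C = 1/(ωC) = 544.3 Ω
Parallel: admittances add. Y = 1/R + jωC
Y = (0.0001887 + j0.001837) S
|Y| = 0.001847 S → |Z| = 1/|Y| = 541.5 Ω, ∠Z = −∠Y = -84.14°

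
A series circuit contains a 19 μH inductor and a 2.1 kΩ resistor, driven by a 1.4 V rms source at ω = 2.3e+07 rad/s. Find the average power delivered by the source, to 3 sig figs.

X_L = ωL = 437 Ω
Z = 2100 + j437 Ω
|Z| = √(2100² + 437²) = 2140 Ω
∠Z = arctan(437/2100) = 11.8°
I = V/|Z| = 653 μA
P = VI cos φ = 1.4 × 0.000653 × cos(11.8°) = 895 μW

895 μW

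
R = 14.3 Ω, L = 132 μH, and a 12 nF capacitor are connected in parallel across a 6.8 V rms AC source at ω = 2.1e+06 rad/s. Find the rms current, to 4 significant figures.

X_L = ωL = 277.2 Ω
X_C = 1/(ωC) = 39.68 Ω
Parallel: admittances add. Y = 1/R + 1/(jωL) + jωC
Y = (0.06993 + j0.02159) S
|Y| = 0.07319 S → |Z| = 1/|Y| = 13.66 Ω, ∠Z = −∠Y = -17.16°
I = V/|Z| = 6.8/13.66 = 497.7 mA

497.7 mA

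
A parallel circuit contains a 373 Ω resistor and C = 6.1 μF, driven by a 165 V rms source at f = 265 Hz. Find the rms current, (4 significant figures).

1.733 A

ω = 2πf = 1665 rad/s
X_C = 1/(ωC) = 98.46 Ω
Parallel: admittances add. Y = 1/R + jωC
Y = (0.002681 + j0.01016) S
|Y| = 0.01050 S → |Z| = 1/|Y| = 95.20 Ω, ∠Z = −∠Y = -75.21°
I = V/|Z| = 165/95.20 = 1.733 A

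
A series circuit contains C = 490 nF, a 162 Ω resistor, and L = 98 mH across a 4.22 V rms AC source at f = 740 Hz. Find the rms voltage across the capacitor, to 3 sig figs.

ω = 2πf = 4650 rad/s
X_L = ωL = 456 Ω
X_C = 1/(ωC) = 439 Ω
Net reactance X = X_L − X_C = 16.7 Ω
Z = 162 + j16.7 Ω
|Z| = √(162² + 16.7²) = 163 Ω
I = V/|Z| = 25.9 mA
V_C = I·|Z_C| = 0.0259 × 439 = 11.4 V

11.4 V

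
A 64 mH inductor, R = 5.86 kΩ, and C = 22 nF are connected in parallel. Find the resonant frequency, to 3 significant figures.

ω₀ = 1/√(LC) = 1/√(0.064 × 2.2e-08) = 26650 rad/s
f₀ = ω₀/(2π) = 4.24 kHz

4.24 kHz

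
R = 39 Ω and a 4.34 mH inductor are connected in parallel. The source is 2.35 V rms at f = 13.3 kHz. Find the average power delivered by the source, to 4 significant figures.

141.6 mW

ω = 2πf = 83570 rad/s
X_L = ωL = 362.7 Ω
Parallel: admittances add. Y = 1/R + 1/(jωL)
Y = (0.02564 − j0.002757) S
|Y| = 0.02579 S → |Z| = 1/|Y| = 38.78 Ω, ∠Z = −∠Y = 6.138°
I = V/|Z| = 60.60 mA
P = VI cos φ = 2.35 × 0.06060 × cos(6.138°) = 141.6 mW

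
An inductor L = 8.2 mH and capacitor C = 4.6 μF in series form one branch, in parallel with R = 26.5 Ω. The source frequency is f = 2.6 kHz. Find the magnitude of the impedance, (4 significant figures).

25.88 Ω

ω = 2πf = 16340 rad/s
X_L = ωL = 134.0 Ω
X_C = 1/(ωC) = 13.31 Ω
Branch 1: Z₁ = R = 26.50 Ω
Branch 2 (series LC): Z₂ = j(X_L − X_C) = j120.7 Ω
Parallel: Z = Z₁Z₂/(Z₁+Z₂), |Z| = 25.88 Ω, ∠Z = 12.39°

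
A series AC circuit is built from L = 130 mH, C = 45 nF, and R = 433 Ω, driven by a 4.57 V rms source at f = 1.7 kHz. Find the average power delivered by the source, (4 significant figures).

ω = 2πf = 10680 rad/s
X_L = ωL = 1389 Ω
X_C = 1/(ωC) = 2080 Ω
Net reactance X = X_L − X_C = -691.9 Ω
Z = 433.0 − j691.9 Ω
|Z| = √(433.0² + 691.9²) = 816.2 Ω
∠Z = arctan(-691.9/433.0) = -57.96°
I = V/|Z| = 5.599 mA
P = VI cos φ = 4.57 × 0.005599 × cos(-57.96°) = 13.57 mW

13.57 mW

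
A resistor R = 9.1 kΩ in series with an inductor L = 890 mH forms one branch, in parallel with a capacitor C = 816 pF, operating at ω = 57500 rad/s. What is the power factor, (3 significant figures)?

0.120

X_L = ωL = 51200 Ω
X_C = 1/(ωC) = 21300 Ω
Branch 1 (R+jX_L): Z₁ = 9100 + j51200 Ω, |Z₁| = 52000 Ω
Branch 2 (−jX_C): Z₂ = −j21300 Ω
Parallel: Z = Z₁Z₂/(Z₁+Z₂), |Z| = 35500 Ω, ∠Z = -83.1°
cos φ = cos(-83.1°) = 0.120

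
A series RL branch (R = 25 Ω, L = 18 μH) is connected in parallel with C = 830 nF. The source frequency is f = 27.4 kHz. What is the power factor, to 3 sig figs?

0.274

ω = 2πf = 172200 rad/s
X_L = ωL = 3.10 Ω
X_C = 1/(ωC) = 7.00 Ω
Branch 1 (R+jX_L): Z₁ = 25.0 + j3.10 Ω, |Z₁| = 25.2 Ω
Branch 2 (−jX_C): Z₂ = −j7.00 Ω
Parallel: Z = Z₁Z₂/(Z₁+Z₂), |Z| = 6.97 Ω, ∠Z = -74.1°
cos φ = cos(-74.1°) = 0.274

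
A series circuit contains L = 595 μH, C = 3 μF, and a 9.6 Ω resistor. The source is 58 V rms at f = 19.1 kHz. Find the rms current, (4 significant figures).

ω = 2πf = 120000 rad/s
X_L = ωL = 71.41 Ω
X_C = 1/(ωC) = 2.778 Ω
Net reactance X = X_L − X_C = 68.63 Ω
Z = 9.600 + j68.63 Ω
|Z| = √(9.600² + 68.63²) = 69.30 Ω
I = V/|Z| = 58/69.30 = 837.0 mA

837.0 mA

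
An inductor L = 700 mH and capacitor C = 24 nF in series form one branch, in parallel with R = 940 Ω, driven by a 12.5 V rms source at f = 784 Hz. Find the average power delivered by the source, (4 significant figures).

ω = 2πf = 4926 rad/s
X_L = ωL = 3448 Ω
X_C = 1/(ωC) = 8458 Ω
Branch 1: Z₁ = R = 940.0 Ω
Branch 2 (series LC): Z₂ = j(X_L − X_C) = −j5010 Ω
Parallel: Z = Z₁Z₂/(Z₁+Z₂), |Z| = 923.9 Ω, ∠Z = -10.63°
I = V/|Z| = 13.53 mA
P = VI cos φ = 12.5 × 0.01353 × cos(-10.63°) = 166.2 mW

166.2 mW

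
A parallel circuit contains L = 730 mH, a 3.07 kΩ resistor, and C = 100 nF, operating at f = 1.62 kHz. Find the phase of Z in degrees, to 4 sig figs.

ω = 2πf = 10180 rad/s
X_L = ωL = 7430 Ω
X_C = 1/(ωC) = 982.4 Ω
Parallel: admittances add. Y = 1/R + 1/(jωL) + jωC
Y = (0.0003257 + j0.0008833) S
|Y| = 0.0009414 S → |Z| = 1/|Y| = 1062 Ω, ∠Z = −∠Y = -69.76°

-69.76°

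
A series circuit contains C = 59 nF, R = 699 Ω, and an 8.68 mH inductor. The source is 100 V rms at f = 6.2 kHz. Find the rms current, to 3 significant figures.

ω = 2πf = 38960 rad/s
X_L = ωL = 338 Ω
X_C = 1/(ωC) = 435 Ω
Net reactance X = X_L − X_C = -97.0 Ω
Z = 699 − j97.0 Ω
|Z| = √(699² + 97.0²) = 706 Ω
I = V/|Z| = 100/706 = 142 mA

142 mA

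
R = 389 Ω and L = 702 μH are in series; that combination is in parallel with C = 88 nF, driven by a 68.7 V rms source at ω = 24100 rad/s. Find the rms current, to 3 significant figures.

X_L = ωL = 16.9 Ω
X_C = 1/(ωC) = 472 Ω
Branch 1 (R+jX_L): Z₁ = 389 + j16.9 Ω, |Z₁| = 389 Ω
Branch 2 (−jX_C): Z₂ = −j472 Ω
Parallel: Z = Z₁Z₂/(Z₁+Z₂), |Z| = 307 Ω, ∠Z = -38.1°
I = V/|Z| = 68.7/307 = 224 mA

224 mA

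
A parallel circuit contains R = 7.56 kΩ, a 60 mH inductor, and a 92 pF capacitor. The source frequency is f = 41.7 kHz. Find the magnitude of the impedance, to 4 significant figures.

ω = 2πf = 262000 rad/s
X_L = ωL = 15720 Ω
X_C = 1/(ωC) = 41490 Ω
Parallel: admittances add. Y = 1/R + 1/(jωL) + jωC
Y = (0.0001323 − j3.951e-05) S
|Y| = 0.0001380 S → |Z| = 1/|Y| = 7244 Ω, ∠Z = −∠Y = 16.63°

7244 Ω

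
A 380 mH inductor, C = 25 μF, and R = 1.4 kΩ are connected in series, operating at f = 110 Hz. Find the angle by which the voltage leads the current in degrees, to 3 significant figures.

ω = 2πf = 691.2 rad/s
X_L = ωL = 263 Ω
X_C = 1/(ωC) = 57.9 Ω
Net reactance X = X_L − X_C = 205 Ω
Z = 1400 + j205 Ω
|Z| = √(1400² + 205²) = 1410 Ω
∠Z = arctan(205/1400) = 8.32°

8.32°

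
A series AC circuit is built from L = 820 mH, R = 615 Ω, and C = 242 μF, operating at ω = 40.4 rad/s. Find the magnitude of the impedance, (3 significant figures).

619 Ω

X_L = ωL = 33.1 Ω
X_C = 1/(ωC) = 102 Ω
Net reactance X = X_L − X_C = -69.2 Ω
Z = 615 − j69.2 Ω
|Z| = √(615² + 69.2²) = 619 Ω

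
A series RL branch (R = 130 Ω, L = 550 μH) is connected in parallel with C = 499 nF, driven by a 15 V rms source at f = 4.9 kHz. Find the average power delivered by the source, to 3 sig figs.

ω = 2πf = 30790 rad/s
X_L = ωL = 16.9 Ω
X_C = 1/(ωC) = 65.1 Ω
Branch 1 (R+jX_L): Z₁ = 130 + j16.9 Ω, |Z₁| = 131 Ω
Branch 2 (−jX_C): Z₂ = −j65.1 Ω
Parallel: Z = Z₁Z₂/(Z₁+Z₂), |Z| = 61.6 Ω, ∠Z = -62.3°
I = V/|Z| = 244 mA
P = VI cos φ = 15 × 0.244 × cos(-62.3°) = 1.70 W

1.70 W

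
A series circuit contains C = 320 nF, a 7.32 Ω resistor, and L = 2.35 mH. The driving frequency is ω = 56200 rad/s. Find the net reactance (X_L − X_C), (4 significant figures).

76.47 Ω

X_L = ωL = 132.1 Ω
X_C = 1/(ωC) = 55.60 Ω
X = 132.1 − 55.60 = 76.47 Ω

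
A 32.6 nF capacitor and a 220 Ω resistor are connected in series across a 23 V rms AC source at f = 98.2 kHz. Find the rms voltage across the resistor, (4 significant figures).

ω = 2πf = 617000 rad/s
X_C = 1/(ωC) = 49.72 Ω
Z = 220.0 − j49.72 Ω
|Z| = √(220.0² + 49.72²) = 225.5 Ω
I = V/|Z| = 102.0 mA
V_R = I·|Z_R| = 0.1020 × 220.0 = 22.43 V

22.43 V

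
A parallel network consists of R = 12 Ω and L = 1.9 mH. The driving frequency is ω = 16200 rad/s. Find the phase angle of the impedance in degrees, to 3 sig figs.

21.3°

X_L = ωL = 30.8 Ω
Parallel: admittances add. Y = 1/R + 1/(jωL)
Y = (0.0833 − j0.0325) S
|Y| = 0.0894 S → |Z| = 1/|Y| = 11.2 Ω, ∠Z = −∠Y = 21.3°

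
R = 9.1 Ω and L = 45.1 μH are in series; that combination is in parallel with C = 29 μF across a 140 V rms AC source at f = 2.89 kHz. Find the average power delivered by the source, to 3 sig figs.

2.14 kW

ω = 2πf = 18160 rad/s
X_L = ωL = 0.819 Ω
X_C = 1/(ωC) = 1.90 Ω
Branch 1 (R+jX_L): Z₁ = 9.10 + j0.819 Ω, |Z₁| = 9.14 Ω
Branch 2 (−jX_C): Z₂ = −j1.90 Ω
Parallel: Z = Z₁Z₂/(Z₁+Z₂), |Z| = 1.89 Ω, ∠Z = -78.1°
I = V/|Z| = 73.9 A
P = VI cos φ = 140 × 73.9 × cos(-78.1°) = 2.14 kW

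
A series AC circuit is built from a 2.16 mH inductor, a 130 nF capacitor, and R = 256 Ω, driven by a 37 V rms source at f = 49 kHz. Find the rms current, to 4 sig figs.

ω = 2πf = 307900 rad/s
X_L = ωL = 665.0 Ω
X_C = 1/(ωC) = 24.99 Ω
Net reactance X = X_L − X_C = 640.0 Ω
Z = 256.0 + j640.0 Ω
|Z| = √(256.0² + 640.0²) = 689.3 Ω
I = V/|Z| = 37/689.3 = 53.68 mA

53.68 mA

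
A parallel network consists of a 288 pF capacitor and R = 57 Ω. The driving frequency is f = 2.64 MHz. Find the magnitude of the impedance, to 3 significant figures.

ω = 2πf = 1.659e+07 rad/s
X_C = 1/(ωC) = 209 Ω
Parallel: admittances add. Y = 1/R + jωC
Y = (0.0175 + j0.00478) S
|Y| = 0.0182 S → |Z| = 1/|Y| = 55.0 Ω, ∠Z = −∠Y = -15.2°

55.0 Ω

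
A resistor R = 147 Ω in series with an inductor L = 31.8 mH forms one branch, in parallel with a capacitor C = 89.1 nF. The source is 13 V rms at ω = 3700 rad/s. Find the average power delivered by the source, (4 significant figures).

X_L = ωL = 117.7 Ω
X_C = 1/(ωC) = 3033 Ω
Branch 1 (R+jX_L): Z₁ = 147.0 + j117.7 Ω, |Z₁| = 188.3 Ω
Branch 2 (−jX_C): Z₂ = −j3033 Ω
Parallel: Z = Z₁Z₂/(Z₁+Z₂), |Z| = 195.6 Ω, ∠Z = 35.79°
I = V/|Z| = 66.45 mA
P = VI cos φ = 13 × 0.06645 × cos(35.79°) = 700.7 mW

700.7 mW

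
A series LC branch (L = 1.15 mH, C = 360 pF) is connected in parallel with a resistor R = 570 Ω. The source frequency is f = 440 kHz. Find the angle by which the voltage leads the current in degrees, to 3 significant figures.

ω = 2πf = 2.765e+06 rad/s
X_L = ωL = 3180 Ω
X_C = 1/(ωC) = 1000 Ω
Branch 1: Z₁ = R = 570 Ω
Branch 2 (series LC): Z₂ = j(X_L − X_C) = j2170 Ω
Parallel: Z = Z₁Z₂/(Z₁+Z₂), |Z| = 551 Ω, ∠Z = 14.7°

14.7°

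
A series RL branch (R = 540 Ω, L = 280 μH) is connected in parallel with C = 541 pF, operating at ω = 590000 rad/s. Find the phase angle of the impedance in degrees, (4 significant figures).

X_L = ωL = 165.2 Ω
X_C = 1/(ωC) = 3133 Ω
Branch 1 (R+jX_L): Z₁ = 540.0 + j165.2 Ω, |Z₁| = 564.7 Ω
Branch 2 (−jX_C): Z₂ = −j3133 Ω
Parallel: Z = Z₁Z₂/(Z₁+Z₂), |Z| = 586.5 Ω, ∠Z = 6.698°

6.698°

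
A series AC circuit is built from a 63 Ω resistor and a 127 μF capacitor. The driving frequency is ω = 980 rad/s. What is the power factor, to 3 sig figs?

X_C = 1/(ωC) = 8.03 Ω
Z = 63.0 − j8.03 Ω
|Z| = √(63.0² + 8.03²) = 63.5 Ω
∠Z = arctan(-8.03/63.0) = -7.27°
cos φ = cos(-7.27°) = 0.992

0.992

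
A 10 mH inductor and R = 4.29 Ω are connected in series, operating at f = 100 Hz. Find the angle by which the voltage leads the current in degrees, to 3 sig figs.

55.7°

ω = 2πf = 628.3 rad/s
X_L = ωL = 6.28 Ω
Z = 4.29 + j6.28 Ω
|Z| = √(4.29² + 6.28²) = 7.61 Ω
∠Z = arctan(6.28/4.29) = 55.7°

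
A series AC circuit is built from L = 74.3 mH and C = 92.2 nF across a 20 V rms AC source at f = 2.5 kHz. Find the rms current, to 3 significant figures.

ω = 2πf = 15710 rad/s
X_L = ωL = 1170 Ω
X_C = 1/(ωC) = 690 Ω
Net reactance X = X_L − X_C = 477 Ω
Z = j477 Ω
|Z| = √(0² + 477²) = 477 Ω
I = V/|Z| = 20/477 = 42.0 mA

42.0 mA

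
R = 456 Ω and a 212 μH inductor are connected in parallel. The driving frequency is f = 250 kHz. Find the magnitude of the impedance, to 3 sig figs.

ω = 2πf = 1.571e+06 rad/s
X_L = ωL = 333 Ω
Parallel: admittances add. Y = 1/R + 1/(jωL)
Y = (0.00219 − j0.00300) S
|Y| = 0.00372 S → |Z| = 1/|Y| = 269 Ω, ∠Z = −∠Y = 53.9°

269 Ω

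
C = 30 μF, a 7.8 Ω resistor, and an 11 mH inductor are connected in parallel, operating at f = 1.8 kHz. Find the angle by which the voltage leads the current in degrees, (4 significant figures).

-68.84°

ω = 2πf = 11310 rad/s
X_L = ωL = 124.4 Ω
X_C = 1/(ωC) = 2.947 Ω
Parallel: admittances add. Y = 1/R + 1/(jωL) + jωC
Y = (0.1282 + j0.3313) S
|Y| = 0.3552 S → |Z| = 1/|Y| = 2.815 Ω, ∠Z = −∠Y = -68.84°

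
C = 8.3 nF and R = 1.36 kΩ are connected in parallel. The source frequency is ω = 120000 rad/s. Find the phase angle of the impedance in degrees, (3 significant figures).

-53.6°

X_C = 1/(ωC) = 1000 Ω
Parallel: admittances add. Y = 1/R + jωC
Y = (0.000735 + j0.000996) S
|Y| = 0.00124 S → |Z| = 1/|Y| = 808 Ω, ∠Z = −∠Y = -53.6°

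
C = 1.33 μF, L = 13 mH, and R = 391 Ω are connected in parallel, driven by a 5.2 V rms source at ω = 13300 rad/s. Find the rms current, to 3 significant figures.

63.3 mA

X_L = ωL = 173 Ω
X_C = 1/(ωC) = 56.5 Ω
Parallel: admittances add. Y = 1/R + 1/(jωL) + jωC
Y = (0.00256 + j0.0119) S
|Y| = 0.0122 S → |Z| = 1/|Y| = 82.1 Ω, ∠Z = −∠Y = -77.9°
I = V/|Z| = 5.2/82.1 = 63.3 mA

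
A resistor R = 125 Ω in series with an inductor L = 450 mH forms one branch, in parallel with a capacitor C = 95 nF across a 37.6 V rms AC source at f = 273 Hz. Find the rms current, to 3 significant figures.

ω = 2πf = 1715 rad/s
X_L = ωL = 772 Ω
X_C = 1/(ωC) = 6140 Ω
Branch 1 (R+jX_L): Z₁ = 125 + j772 Ω, |Z₁| = 782 Ω
Branch 2 (−jX_C): Z₂ = −j6140 Ω
Parallel: Z = Z₁Z₂/(Z₁+Z₂), |Z| = 894 Ω, ∠Z = 79.5°
I = V/|Z| = 37.6/894 = 42.0 mA

42.0 mA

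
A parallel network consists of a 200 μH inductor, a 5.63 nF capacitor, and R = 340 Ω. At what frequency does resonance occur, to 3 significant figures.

150 kHz

ω₀ = 1/√(LC) = 1/√(0.0002 × 5.63e-09) = 942400 rad/s
f₀ = ω₀/(2π) = 150 kHz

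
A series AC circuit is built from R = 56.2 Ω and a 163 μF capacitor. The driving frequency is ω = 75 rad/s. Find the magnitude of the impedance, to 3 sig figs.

X_C = 1/(ωC) = 81.8 Ω
Z = 56.2 − j81.8 Ω
|Z| = √(56.2² + 81.8²) = 99.2 Ω

99.2 Ω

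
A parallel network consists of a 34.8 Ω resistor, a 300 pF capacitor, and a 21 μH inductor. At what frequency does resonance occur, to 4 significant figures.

2.005 MHz

ω₀ = 1/√(LC) = 1/√(2.1e-05 × 3e-10) = 1.26e+07 rad/s
f₀ = ω₀/(2π) = 2.005 MHz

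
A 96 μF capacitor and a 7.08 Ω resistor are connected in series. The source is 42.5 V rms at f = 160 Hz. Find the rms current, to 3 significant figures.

3.39 A

ω = 2πf = 1005 rad/s
X_C = 1/(ωC) = 10.4 Ω
Z = 7.08 − j10.4 Ω
|Z| = √(7.08² + 10.4²) = 12.5 Ω
I = V/|Z| = 42.5/12.5 = 3.39 A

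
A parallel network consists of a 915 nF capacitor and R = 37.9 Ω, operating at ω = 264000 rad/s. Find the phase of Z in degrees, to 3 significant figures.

X_C = 1/(ωC) = 4.14 Ω
Parallel: admittances add. Y = 1/R + jωC
Y = (0.0264 + j0.242) S
|Y| = 0.243 S → |Z| = 1/|Y| = 4.12 Ω, ∠Z = −∠Y = -83.8°

-83.8°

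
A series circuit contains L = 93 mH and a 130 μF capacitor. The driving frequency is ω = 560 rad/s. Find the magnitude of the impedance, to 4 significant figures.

38.34 Ω

X_L = ωL = 52.08 Ω
X_C = 1/(ωC) = 13.74 Ω
Net reactance X = X_L − X_C = 38.34 Ω
Z = j38.34 Ω
|Z| = √(0² + 38.34²) = 38.34 Ω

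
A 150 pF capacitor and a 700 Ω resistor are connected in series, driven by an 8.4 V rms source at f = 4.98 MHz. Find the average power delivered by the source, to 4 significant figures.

ω = 2πf = 3.129e+07 rad/s
X_C = 1/(ωC) = 213.1 Ω
Z = 700.0 − j213.1 Ω
|Z| = √(700.0² + 213.1²) = 731.7 Ω
∠Z = arctan(-213.1/700.0) = -16.93°
I = V/|Z| = 11.48 mA
P = VI cos φ = 8.4 × 0.01148 × cos(-16.93°) = 92.25 mW

92.25 mW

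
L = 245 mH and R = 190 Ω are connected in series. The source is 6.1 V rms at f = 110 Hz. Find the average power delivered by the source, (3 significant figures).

ω = 2πf = 691.2 rad/s
X_L = ωL = 169 Ω
Z = 190 + j169 Ω
|Z| = √(190² + 169²) = 255 Ω
∠Z = arctan(169/190) = 41.7°
I = V/|Z| = 24.0 mA
P = VI cos φ = 6.1 × 0.0240 × cos(41.7°) = 109 mW

109 mW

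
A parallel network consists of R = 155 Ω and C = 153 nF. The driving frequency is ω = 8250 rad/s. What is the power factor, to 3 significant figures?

0.981

X_C = 1/(ωC) = 792 Ω
Parallel: admittances add. Y = 1/R + jωC
Y = (0.00645 + j0.00126) S
|Y| = 0.00657 S → |Z| = 1/|Y| = 152 Ω, ∠Z = −∠Y = -11.1°
cos φ = cos(-11.1°) = 0.981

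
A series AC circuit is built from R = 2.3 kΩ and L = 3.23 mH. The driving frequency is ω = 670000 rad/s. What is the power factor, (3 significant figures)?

X_L = ωL = 2160 Ω
Z = 2300 + j2160 Ω
|Z| = √(2300² + 2160²) = 3160 Ω
∠Z = arctan(2160/2300) = 43.3°
cos φ = cos(43.3°) = 0.728

0.728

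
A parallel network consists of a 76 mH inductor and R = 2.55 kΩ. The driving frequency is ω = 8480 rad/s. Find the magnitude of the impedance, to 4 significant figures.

X_L = ωL = 644.5 Ω
Parallel: admittances add. Y = 1/R + 1/(jωL)
Y = (0.0003922 − j0.001552) S
|Y| = 0.001600 S → |Z| = 1/|Y| = 624.8 Ω, ∠Z = −∠Y = 75.82°

624.8 Ω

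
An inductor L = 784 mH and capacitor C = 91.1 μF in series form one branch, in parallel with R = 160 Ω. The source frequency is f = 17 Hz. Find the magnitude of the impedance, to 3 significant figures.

ω = 2πf = 106.8 rad/s
X_L = ωL = 83.7 Ω
X_C = 1/(ωC) = 103 Ω
Branch 1: Z₁ = R = 160 Ω
Branch 2 (series LC): Z₂ = j(X_L − X_C) = −j19.0 Ω
Parallel: Z = Z₁Z₂/(Z₁+Z₂), |Z| = 18.9 Ω, ∠Z = -83.2°

18.9 Ω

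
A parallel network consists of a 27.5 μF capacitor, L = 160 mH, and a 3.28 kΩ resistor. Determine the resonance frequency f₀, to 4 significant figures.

ω₀ = 1/√(LC) = 1/√(0.16 × 2.75e-05) = 476.7 rad/s
f₀ = ω₀/(2π) = 75.87 Hz

75.87 Hz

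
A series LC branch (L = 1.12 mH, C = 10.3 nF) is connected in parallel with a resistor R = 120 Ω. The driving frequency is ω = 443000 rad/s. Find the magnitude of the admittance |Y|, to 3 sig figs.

9.08 mS

X_L = ωL = 496 Ω
X_C = 1/(ωC) = 219 Ω
Branch 1: Z₁ = R = 120 Ω
Branch 2 (series LC): Z₂ = j(X_L − X_C) = j277 Ω
Parallel: Z = Z₁Z₂/(Z₁+Z₂), |Z| = 110 Ω, ∠Z = 23.4°
|Y| = 1/|Z| = 9.08 mS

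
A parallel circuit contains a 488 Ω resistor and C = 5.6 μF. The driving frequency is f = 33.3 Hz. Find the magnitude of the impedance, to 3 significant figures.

ω = 2πf = 209.2 rad/s
X_C = 1/(ωC) = 853 Ω
Parallel: admittances add. Y = 1/R + jωC
Y = (0.00205 + j0.00117) S
|Y| = 0.00236 S → |Z| = 1/|Y| = 424 Ω, ∠Z = −∠Y = -29.8°

424 Ω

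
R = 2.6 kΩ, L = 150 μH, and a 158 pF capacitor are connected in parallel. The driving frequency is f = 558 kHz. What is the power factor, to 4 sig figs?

ω = 2πf = 3.506e+06 rad/s
X_L = ωL = 525.9 Ω
X_C = 1/(ωC) = 1805 Ω
Parallel: admittances add. Y = 1/R + 1/(jωL) + jωC
Y = (0.0003846 − j0.001348) S
|Y| = 0.001401 S → |Z| = 1/|Y| = 713.6 Ω, ∠Z = −∠Y = 74.07°
cos φ = cos(74.07°) = 0.2745

0.2745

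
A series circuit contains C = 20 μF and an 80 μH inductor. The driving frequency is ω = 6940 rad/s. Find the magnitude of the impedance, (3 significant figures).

6.65 Ω

X_L = ωL = 0.555 Ω
X_C = 1/(ωC) = 7.20 Ω
Net reactance X = X_L − X_C = -6.65 Ω
Z = − j6.65 Ω
|Z| = √(0² + 6.65²) = 6.65 Ω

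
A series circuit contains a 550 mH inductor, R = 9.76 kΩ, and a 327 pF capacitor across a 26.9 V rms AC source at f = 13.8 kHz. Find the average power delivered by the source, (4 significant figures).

28.30 mW

ω = 2πf = 86710 rad/s
X_L = ωL = 47690 Ω
X_C = 1/(ωC) = 35270 Ω
Net reactance X = X_L − X_C = 12420 Ω
Z = 9760 + j12420 Ω
|Z| = √(9760² + 12420²) = 15800 Ω
∠Z = arctan(12420/9760) = 51.84°
I = V/|Z| = 1.703 mA
P = VI cos φ = 26.9 × 0.001703 × cos(51.84°) = 28.30 mW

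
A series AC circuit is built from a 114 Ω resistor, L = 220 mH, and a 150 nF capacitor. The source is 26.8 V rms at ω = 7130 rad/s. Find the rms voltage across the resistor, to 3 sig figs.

4.75 V

X_L = ωL = 1570 Ω
X_C = 1/(ωC) = 935 Ω
Net reactance X = X_L − X_C = 634 Ω
Z = 114 + j634 Ω
|Z| = √(114² + 634²) = 644 Ω
I = V/|Z| = 41.6 mA
V_R = I·|Z_R| = 0.0416 × 114 = 4.75 V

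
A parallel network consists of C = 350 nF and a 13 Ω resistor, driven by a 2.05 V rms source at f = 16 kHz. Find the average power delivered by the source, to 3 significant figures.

323 mW

ω = 2πf = 100500 rad/s
X_C = 1/(ωC) = 28.4 Ω
Parallel: admittances add. Y = 1/R + jωC
Y = (0.0769 + j0.0352) S
|Y| = 0.0846 S → |Z| = 1/|Y| = 11.8 Ω, ∠Z = −∠Y = -24.6°
I = V/|Z| = 173 mA
P = VI cos φ = 2.05 × 0.173 × cos(-24.6°) = 323 mW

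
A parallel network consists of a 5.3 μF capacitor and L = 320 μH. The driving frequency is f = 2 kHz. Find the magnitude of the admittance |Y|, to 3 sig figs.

ω = 2πf = 12570 rad/s
X_L = ωL = 4.02 Ω
X_C = 1/(ωC) = 15.0 Ω
Parallel: admittances add. Y = 1/(jωL) + jωC
Y = (0 − j0.182) S
|Y| = 0.182 S → |Z| = 1/|Y| = 5.49 Ω, ∠Z = −∠Y = 90.0°

182 mS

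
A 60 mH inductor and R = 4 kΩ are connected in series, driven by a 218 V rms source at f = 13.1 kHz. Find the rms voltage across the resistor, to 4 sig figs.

137.2 V

ω = 2πf = 82310 rad/s
X_L = ωL = 4939 Ω
Z = 4000 + j4939 Ω
|Z| = √(4000² + 4939²) = 6355 Ω
I = V/|Z| = 34.30 mA
V_R = I·|Z_R| = 0.03430 × 4000 = 137.2 V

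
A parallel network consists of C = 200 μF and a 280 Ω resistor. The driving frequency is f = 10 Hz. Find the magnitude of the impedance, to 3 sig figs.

ω = 2πf = 62.83 rad/s
X_C = 1/(ωC) = 79.6 Ω
Parallel: admittances add. Y = 1/R + jωC
Y = (0.00357 + j0.0126) S
|Y| = 0.0131 S → |Z| = 1/|Y| = 76.5 Ω, ∠Z = −∠Y = -74.1°

76.5 Ω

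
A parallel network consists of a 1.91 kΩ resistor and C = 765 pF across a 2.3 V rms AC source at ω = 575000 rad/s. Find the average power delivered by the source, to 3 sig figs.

2.77 mW

X_C = 1/(ωC) = 2270 Ω
Parallel: admittances add. Y = 1/R + jωC
Y = (0.000524 + j0.000440) S
|Y| = 0.000684 S → |Z| = 1/|Y| = 1460 Ω, ∠Z = −∠Y = -40.0°
I = V/|Z| = 1.57 mA
P = VI cos φ = 2.3 × 0.00157 × cos(-40.0°) = 2.77 mW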